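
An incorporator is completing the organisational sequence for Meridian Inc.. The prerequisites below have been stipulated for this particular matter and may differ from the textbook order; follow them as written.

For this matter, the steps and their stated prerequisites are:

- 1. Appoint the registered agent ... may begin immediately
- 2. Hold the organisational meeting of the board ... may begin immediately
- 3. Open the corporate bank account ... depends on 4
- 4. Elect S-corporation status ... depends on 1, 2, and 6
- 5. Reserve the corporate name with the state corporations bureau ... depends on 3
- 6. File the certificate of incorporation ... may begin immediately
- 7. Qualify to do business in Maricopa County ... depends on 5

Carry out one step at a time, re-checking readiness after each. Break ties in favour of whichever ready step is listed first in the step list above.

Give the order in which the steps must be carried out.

1, 2, 6, 4, 3, 5, 7

Nothing is required for 1, 2 and 6. 1 is listed earlier → 1 first.
Now 2 and 6 have their prerequisites met. 2 is listed earlier, so 2 next.
Next only 6 has its prerequisites met → 6.
4 needed 1, 2 and 6, now all done → 4.
3 needed 4, now all done → 3.
5 needed 3, now all done → 5.
7 needed 5, now all done → 7.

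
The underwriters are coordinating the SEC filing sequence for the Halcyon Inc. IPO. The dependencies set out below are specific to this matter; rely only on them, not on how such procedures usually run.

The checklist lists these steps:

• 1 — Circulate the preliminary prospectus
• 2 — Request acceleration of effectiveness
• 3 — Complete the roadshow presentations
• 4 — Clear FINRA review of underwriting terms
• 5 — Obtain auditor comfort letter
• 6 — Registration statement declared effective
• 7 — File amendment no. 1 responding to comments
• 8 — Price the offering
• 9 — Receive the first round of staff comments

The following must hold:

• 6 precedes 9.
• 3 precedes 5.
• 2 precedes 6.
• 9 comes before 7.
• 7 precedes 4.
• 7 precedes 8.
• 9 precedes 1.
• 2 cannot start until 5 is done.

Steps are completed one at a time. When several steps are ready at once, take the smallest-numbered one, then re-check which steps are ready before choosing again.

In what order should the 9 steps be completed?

3 is the only step with nothing outstanding, so it goes first.
That leaves 5 as the only ready step → 5.
2 needed 5, now all done → 2.
That leaves 6 as the only ready step → 6.
9 needed 6, now all done → 9.
Now 1 and 7 have their prerequisites met. 1 has the earlier label, so 1 next.
7 needed 9, now all done → 7.
Ready: 4 and 8. 4 has the earlier label → 4.
8 is the only step now ready → 8.

3, 5, 2, 6, 9, 1, 7, 4, 8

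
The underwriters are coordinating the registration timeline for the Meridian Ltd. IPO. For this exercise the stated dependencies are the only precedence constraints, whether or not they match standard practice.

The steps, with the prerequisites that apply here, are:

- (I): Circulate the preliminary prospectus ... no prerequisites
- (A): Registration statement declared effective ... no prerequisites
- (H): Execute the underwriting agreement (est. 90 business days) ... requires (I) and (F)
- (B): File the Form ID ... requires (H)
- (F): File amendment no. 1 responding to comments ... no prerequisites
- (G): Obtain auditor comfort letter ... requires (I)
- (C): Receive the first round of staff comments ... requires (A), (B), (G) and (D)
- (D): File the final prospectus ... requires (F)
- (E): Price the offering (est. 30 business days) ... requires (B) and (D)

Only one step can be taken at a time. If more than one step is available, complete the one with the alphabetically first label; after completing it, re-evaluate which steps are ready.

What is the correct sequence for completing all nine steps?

(A) → (F) → (D) → (I) → (G) → (H) → (B) → (C) → (E)

Nothing is required for (A), (F) and (I). (A) has the earlier label → (A) first.
Ready: (F) and (I). (F) has the earlier label → (F).
(D) now also ready, so the ready set is {(D), (I)}; (D) has the earlier label → (D).
That leaves (I) as the only ready step → (I).
Now (G) and (H) have their prerequisites met. (G) has the earlier label, so (G) next.
That leaves (H) as the only ready step → (H).
(B) needed (H), now all done → (B).
(C) and (E) are both available; (C) has the earlier label → (C).
That leaves (E) as the only ready step → (E).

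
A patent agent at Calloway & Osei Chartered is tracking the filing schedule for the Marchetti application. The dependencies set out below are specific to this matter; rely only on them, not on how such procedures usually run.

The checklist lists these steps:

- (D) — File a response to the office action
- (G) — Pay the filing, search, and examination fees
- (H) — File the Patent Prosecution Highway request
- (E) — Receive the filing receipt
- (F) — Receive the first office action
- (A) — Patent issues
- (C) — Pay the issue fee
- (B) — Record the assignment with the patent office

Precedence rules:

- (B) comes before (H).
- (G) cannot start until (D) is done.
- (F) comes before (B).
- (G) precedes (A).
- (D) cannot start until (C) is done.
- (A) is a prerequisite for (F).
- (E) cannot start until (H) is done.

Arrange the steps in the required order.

(C) → (D) → (G) → (A) → (F) → (B) → (H) → (E)

(C) has no prerequisites → (C) first.
That leaves (D) as the only ready step → (D).
(G) is the only step now ready → (G).
(A) needed (G), now all done → (A).
(F) needed (A), now all done → (F).
Next only (B) has its prerequisites met → (B).
(H) needed (B), now all done → (H).
(E) needed (H), now all done → (E).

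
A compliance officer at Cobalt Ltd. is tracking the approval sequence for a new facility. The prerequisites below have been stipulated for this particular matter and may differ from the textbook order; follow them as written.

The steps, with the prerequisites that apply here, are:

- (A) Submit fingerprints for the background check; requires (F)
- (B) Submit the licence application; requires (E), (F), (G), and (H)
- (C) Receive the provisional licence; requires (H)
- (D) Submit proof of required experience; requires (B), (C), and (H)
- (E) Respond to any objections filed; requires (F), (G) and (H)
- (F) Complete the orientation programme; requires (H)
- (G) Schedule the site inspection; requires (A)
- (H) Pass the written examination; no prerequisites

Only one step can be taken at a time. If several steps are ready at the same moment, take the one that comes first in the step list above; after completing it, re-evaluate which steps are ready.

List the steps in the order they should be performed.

(H) is the only step with nothing outstanding, so it goes first.
Now (C) and (F) have their prerequisites met. (C) is listed earlier, so (C) next.
(F) is the only step now ready → (F).
(A) needed (F), now all done → (A).
Next only (G) has its prerequisites met → (G).
(E) needed (F), (G) and (H), now all done → (E).
(B) is the only step now ready → (B).
(D) needed (B), (C) and (H), now all done → (D).

(H) → (C) → (F) → (A) → (G) → (E) → (B) → (D)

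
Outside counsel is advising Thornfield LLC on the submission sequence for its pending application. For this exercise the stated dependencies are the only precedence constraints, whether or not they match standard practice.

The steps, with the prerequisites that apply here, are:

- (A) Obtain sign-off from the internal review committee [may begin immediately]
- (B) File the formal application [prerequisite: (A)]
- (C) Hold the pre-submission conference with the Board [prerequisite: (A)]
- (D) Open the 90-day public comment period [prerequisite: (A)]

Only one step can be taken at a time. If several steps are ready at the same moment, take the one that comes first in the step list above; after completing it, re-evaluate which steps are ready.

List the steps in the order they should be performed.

(A) has no prerequisites → (A) first.
(B), (C) and (D) are all available; (B) is listed earlier → (B).
Ready: (C) and (D). (C) is listed earlier → (C).
Next only (D) has its prerequisites met → (D).

(A), (B), (C), (D)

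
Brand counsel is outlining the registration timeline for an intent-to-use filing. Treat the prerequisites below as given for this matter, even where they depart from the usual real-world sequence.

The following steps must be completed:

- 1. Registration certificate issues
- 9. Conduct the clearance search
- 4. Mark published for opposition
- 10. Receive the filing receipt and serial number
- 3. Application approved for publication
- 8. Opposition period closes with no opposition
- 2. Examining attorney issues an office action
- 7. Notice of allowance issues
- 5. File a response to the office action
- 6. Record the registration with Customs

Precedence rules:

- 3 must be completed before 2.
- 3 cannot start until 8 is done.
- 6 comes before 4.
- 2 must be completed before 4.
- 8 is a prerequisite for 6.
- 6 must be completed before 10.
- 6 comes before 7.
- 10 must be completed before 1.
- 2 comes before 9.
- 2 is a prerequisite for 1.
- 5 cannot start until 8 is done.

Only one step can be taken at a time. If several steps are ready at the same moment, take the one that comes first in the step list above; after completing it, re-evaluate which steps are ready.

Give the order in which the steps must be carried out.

8 → 3 → 2 → 9 → 5 → 6 → 4 → 10 → 1 → 7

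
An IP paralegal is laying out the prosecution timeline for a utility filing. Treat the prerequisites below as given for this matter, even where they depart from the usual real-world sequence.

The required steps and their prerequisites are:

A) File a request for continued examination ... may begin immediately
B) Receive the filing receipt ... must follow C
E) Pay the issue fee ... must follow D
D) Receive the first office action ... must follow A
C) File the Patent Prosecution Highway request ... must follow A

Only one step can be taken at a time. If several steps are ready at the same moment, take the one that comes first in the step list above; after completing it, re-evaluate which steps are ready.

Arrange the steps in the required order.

A has no prerequisites → A first.
D and C are both available; D is listed earlier → D.
E now also ready, so the ready set is {E, C}; E is listed earlier → E.
That leaves C as the only ready step → C.
B is the only step now ready → B.

A D E C B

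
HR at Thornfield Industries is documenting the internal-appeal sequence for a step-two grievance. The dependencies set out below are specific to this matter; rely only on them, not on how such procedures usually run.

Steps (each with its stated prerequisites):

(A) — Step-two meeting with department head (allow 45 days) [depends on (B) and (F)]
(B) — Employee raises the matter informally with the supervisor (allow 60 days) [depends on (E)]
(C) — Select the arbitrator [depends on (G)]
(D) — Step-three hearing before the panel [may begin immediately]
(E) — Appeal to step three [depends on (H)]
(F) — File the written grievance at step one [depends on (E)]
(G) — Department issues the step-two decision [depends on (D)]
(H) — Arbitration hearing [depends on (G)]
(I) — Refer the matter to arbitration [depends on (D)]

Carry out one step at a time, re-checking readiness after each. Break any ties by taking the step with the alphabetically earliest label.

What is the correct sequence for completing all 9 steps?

(D) (G) (C) (H) (E) (B) (F) (A) (I)

(D) has no prerequisites → (D) first.
Now (G) and (I) have their prerequisites met. (G) has the earlier label, so (G) next.
(C) and (H) now also ready, so the ready set is {(C), (H), (I)}; (C) has the earlier label → (C).
Ready: (H) and (I). (H) has the earlier label → (H).
(E) now also ready, so the ready set is {(E), (I)}; (E) has the earlier label → (E).
Ready: (B), (F) and (I). (B) has the earlier label → (B).
Now (F) and (I) have their prerequisites met. (F) has the earlier label, so (F) next.
(A) now also ready, so the ready set is {(A), (I)}; (A) has the earlier label → (A).
(I) needed (D), now all done → (I).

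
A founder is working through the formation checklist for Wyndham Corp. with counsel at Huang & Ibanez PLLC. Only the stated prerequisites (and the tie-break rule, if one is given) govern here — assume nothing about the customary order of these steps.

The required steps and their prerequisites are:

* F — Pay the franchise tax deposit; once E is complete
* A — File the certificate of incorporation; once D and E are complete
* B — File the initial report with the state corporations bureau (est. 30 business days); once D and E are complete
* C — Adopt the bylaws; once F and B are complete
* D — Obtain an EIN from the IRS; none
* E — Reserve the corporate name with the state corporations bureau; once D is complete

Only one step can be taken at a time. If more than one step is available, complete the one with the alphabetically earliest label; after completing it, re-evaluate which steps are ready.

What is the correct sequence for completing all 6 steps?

D is the only step with nothing outstanding, so it goes first.
Next only E has its prerequisites met → E.
Now A, B and F have their prerequisites met. A has the earlier label, so A next.
Ready: B and F. B has the earlier label → B.
That leaves F as the only ready step → F.
That leaves C as the only ready step → C.

D → E → A → B → F → C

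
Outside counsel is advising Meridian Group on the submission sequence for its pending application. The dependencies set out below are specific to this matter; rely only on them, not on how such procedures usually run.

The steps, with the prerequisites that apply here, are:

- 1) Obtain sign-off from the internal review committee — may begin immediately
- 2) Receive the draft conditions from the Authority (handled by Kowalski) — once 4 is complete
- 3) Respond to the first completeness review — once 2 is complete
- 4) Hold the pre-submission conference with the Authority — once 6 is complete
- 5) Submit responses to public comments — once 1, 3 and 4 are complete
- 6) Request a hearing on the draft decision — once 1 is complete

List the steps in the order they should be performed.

1, 6, 4, 2, 3, 5

Only 1 has no prerequisites, so it is first.
That leaves 6 as the only ready step → 6.
4 needed 6, now all done → 4.
That leaves 2 as the only ready step → 2.
Next only 3 has its prerequisites met → 3.
5 needed 1, 3 and 4, now all done → 5.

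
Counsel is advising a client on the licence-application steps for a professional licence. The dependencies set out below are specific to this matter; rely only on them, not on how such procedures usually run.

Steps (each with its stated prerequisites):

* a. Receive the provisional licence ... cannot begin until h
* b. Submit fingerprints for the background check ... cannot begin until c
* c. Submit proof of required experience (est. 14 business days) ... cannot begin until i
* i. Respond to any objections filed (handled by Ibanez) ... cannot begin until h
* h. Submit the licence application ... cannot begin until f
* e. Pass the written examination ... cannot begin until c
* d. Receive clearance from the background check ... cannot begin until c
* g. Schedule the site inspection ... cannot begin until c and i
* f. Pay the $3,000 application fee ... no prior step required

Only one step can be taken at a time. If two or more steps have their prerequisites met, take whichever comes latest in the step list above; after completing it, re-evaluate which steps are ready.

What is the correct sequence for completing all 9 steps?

f h i c g d e b a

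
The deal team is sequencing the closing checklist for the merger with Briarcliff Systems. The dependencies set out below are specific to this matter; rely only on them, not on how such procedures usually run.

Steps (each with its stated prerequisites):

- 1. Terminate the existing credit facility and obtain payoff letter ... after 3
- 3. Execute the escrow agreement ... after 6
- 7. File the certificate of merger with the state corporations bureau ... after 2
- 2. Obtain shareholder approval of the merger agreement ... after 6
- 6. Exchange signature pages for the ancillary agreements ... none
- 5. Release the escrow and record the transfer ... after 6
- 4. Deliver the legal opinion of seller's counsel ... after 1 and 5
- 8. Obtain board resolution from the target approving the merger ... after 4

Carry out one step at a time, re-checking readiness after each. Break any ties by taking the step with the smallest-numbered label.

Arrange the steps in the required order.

6 2 3 1 5 4 7 8

Only 6 has no prerequisites, so it is first.
Ready: 2, 3 and 5. 2 has the earlier label → 2.
7 now also ready, so the ready set is {3, 5, 7}; 3 has the earlier label → 3.
1, 5 and 7 are all available; 1 has the earlier label → 1.
Now 5 and 7 have their prerequisites met. 5 has the earlier label, so 5 next.
4 now also ready, so the ready set is {4, 7}; 4 has the earlier label → 4.
8 now also ready, so the ready set is {7, 8}; 7 has the earlier label → 7.
8 needed 4, now all done → 8.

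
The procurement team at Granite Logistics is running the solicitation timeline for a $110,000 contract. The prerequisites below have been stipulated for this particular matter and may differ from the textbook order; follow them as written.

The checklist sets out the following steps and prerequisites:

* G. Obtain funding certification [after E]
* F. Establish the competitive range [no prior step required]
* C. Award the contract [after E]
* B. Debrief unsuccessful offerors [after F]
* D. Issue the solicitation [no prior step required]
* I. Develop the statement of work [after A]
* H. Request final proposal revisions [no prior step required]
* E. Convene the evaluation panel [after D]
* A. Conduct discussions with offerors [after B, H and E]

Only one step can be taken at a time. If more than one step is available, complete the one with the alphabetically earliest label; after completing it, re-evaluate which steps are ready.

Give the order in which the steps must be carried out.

D, E, C, F, B, G, H, A, I

Nothing is required for D, F and H. D has the earlier label → D first.
E now also ready, so the ready set is {E, F, H}; E has the earlier label → E.
C, F, G and H are all available; C has the earlier label → C.
F, G and H are all available; F has the earlier label → F.
B, G and H are all available; B has the earlier label → B.
G and H are both available; G has the earlier label → G.
Next only H has its prerequisites met → H.
A is the only step now ready → A.
I needed A, now all done → I.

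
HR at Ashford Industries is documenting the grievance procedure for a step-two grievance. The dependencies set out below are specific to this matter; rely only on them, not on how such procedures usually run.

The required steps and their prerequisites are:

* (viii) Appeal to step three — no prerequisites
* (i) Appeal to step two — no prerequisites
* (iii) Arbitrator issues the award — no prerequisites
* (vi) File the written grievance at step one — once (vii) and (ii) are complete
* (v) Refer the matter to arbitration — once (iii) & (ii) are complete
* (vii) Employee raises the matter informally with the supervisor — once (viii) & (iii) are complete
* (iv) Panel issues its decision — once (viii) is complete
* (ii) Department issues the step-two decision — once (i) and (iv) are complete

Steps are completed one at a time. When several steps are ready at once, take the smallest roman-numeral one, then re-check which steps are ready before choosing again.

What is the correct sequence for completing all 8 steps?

(i) → (iii) → (viii) → (iv) → (ii) → (v) → (vii) → (vi)

(i), (iii) and (viii) have no prerequisites; (i) has the earlier label, so (i) is first.
Now (iii) and (viii) have their prerequisites met. (iii) has the earlier label, so (iii) next.
(viii) is the only step now ready → (viii).
Now (iv) and (vii) have their prerequisites met. (iv) has the earlier label, so (iv) next.
Ready: (ii) and (vii). (ii) has the earlier label → (ii).
(v) and (vii) are both available; (v) has the earlier label → (v).
Next only (vii) has its prerequisites met → (vii).
(vi) needed (ii) and (vii), now all done → (vi).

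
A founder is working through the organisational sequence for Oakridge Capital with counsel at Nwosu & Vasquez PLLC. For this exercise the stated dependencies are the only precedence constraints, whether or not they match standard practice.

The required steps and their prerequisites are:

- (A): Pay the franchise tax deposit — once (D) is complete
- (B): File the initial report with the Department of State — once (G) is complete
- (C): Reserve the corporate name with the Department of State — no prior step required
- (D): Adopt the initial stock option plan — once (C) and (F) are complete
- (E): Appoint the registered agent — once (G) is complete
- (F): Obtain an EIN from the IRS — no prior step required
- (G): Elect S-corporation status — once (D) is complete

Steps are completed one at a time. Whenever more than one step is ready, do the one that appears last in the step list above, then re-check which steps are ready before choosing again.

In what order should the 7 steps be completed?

(F), (C), (D), (G), (E), (B), (A)

(F) and (C) have no prerequisites; (F) is listed later, so (F) is first.
(C) is the only step now ready → (C).
(D) is the only step now ready → (D).
(G) and (A) are both available; (G) is listed later → (G).
(E) and (B) now also ready, so the ready set is {(E), (B), (A)}; (E) is listed later → (E).
Ready: (B) and (A). (B) is listed later → (B).
(A) needed (D), now all done → (A).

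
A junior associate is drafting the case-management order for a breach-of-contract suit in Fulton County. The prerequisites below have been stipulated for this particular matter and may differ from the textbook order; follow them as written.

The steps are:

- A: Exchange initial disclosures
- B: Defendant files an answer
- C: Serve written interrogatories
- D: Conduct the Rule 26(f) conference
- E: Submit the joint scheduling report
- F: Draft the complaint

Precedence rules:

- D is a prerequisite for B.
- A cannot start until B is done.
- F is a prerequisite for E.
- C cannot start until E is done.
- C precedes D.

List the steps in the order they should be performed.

F → E → C → D → B → A

Only F has no prerequisites, so it is first.
That leaves E as the only ready step → E.
Next only C has its prerequisites met → C.
That leaves D as the only ready step → D.
B needed D, now all done → B.
Next only A has its prerequisites met → A.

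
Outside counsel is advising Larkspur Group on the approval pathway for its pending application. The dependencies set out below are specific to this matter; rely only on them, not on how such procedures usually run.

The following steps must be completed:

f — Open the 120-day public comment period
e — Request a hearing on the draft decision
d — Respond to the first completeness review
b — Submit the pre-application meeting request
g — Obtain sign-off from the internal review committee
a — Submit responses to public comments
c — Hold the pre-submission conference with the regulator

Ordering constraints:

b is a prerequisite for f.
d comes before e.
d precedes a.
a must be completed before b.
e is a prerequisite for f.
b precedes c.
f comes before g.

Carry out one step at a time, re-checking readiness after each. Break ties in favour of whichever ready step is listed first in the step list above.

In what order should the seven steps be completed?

d e a b f g c

d is the only step with nothing outstanding, so it goes first.
Ready: e and a. e is listed earlier → e.
a is the only step now ready → a.
That leaves b as the only ready step → b.
f and c are both available; f is listed earlier → f.
Ready: g and c. g is listed earlier → g.
Next only c has its prerequisites met → c.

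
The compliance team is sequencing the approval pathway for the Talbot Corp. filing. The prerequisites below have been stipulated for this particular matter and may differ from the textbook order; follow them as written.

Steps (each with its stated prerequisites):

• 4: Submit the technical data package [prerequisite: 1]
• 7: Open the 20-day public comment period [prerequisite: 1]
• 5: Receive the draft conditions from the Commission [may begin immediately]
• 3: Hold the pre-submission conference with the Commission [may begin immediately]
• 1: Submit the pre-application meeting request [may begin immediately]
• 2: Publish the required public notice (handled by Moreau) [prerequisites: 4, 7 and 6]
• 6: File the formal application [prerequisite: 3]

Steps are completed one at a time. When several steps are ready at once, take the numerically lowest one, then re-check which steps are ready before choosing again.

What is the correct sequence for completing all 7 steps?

1 → 3 → 4 → 5 → 6 → 7 → 2

Nothing is required for 1, 3 and 5. 1 has the earlier label → 1 first.
4 and 7 now also ready, so the ready set is {3, 4, 5, 7}; 3 has the earlier label → 3.
6 now also ready, so the ready set is {4, 5, 6, 7}; 4 has the earlier label → 4.
Now 5, 6 and 7 have their prerequisites met. 5 has the earlier label, so 5 next.
Now 6 and 7 have their prerequisites met. 6 has the earlier label, so 6 next.
That leaves 7 as the only ready step → 7.
2 needed 4, 6 and 7, now all done → 2.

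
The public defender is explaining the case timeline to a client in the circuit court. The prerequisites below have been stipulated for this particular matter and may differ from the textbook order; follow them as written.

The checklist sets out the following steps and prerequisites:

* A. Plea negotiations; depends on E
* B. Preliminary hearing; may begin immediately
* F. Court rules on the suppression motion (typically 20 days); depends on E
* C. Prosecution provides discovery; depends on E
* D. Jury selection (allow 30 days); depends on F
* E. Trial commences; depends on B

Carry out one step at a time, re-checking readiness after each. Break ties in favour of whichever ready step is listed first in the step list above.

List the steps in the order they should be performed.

Only B has no prerequisites, so it is first.
Next only E has its prerequisites met → E.
A, F and C are all available; A is listed earlier → A.
Now F and C have their prerequisites met. F is listed earlier, so F next.
D now also ready, so the ready set is {C, D}; C is listed earlier → C.
Next only D has its prerequisites met → D.

B, E, A, F, C, D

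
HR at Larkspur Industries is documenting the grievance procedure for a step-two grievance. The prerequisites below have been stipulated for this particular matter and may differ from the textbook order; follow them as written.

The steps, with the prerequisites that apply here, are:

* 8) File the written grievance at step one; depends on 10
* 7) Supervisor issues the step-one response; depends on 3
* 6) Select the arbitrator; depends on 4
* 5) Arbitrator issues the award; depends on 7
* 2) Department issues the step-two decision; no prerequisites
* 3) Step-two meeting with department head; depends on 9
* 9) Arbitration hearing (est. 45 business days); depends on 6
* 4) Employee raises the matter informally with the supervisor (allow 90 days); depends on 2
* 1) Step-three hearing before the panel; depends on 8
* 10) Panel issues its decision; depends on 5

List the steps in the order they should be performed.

2, 4, 6, 9, 3, 7, 5, 10, 8, 1

2 is the only step with nothing outstanding, so it goes first.
That leaves 4 as the only ready step → 4.
Next only 6 has its prerequisites met → 6.
9 needed 6, now all done → 9.
3 needed 9, now all done → 3.
7 needed 3, now all done → 7.
That leaves 5 as the only ready step → 5.
10 is the only step now ready → 10.
8 needed 10, now all done → 8.
1 needed 8, now all done → 1.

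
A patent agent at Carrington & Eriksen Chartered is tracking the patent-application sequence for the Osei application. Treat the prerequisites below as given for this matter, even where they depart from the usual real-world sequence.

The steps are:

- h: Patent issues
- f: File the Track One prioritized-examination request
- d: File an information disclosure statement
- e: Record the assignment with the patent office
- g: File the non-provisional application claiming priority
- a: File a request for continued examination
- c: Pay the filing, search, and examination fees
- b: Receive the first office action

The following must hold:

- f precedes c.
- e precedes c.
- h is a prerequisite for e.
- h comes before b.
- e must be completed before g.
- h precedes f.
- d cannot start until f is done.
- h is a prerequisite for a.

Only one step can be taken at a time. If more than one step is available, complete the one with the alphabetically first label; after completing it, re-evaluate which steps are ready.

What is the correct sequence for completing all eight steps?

h, a, b, e, f, c, d, g

h is the only step with nothing outstanding, so it goes first.
Now a, b, e and f have their prerequisites met. a has the earlier label, so a next.
Now b, e and f have their prerequisites met. b has the earlier label, so b next.
Ready: e and f. e has the earlier label → e.
g now also ready, so the ready set is {f, g}; f has the earlier label → f.
c and d now also ready, so the ready set is {c, d, g}; c has the earlier label → c.
d and g are both available; d has the earlier label → d.
g needed e, now all done → g.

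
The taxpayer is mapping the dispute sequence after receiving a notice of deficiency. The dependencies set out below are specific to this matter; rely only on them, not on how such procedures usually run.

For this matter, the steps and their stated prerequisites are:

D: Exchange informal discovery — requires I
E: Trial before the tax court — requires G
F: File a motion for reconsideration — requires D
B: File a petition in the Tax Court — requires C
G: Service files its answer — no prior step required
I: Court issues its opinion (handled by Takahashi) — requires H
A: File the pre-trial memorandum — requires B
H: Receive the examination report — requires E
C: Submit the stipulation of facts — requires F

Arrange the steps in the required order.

G has no prerequisites → G first.
E needed G, now all done → E.
That leaves H as the only ready step → H.
I is the only step now ready → I.
D needed I, now all done → D.
F needed D, now all done → F.
C needed F, now all done → C.
Next only B has its prerequisites met → B.
That leaves A as the only ready step → A.

G E H I D F C B A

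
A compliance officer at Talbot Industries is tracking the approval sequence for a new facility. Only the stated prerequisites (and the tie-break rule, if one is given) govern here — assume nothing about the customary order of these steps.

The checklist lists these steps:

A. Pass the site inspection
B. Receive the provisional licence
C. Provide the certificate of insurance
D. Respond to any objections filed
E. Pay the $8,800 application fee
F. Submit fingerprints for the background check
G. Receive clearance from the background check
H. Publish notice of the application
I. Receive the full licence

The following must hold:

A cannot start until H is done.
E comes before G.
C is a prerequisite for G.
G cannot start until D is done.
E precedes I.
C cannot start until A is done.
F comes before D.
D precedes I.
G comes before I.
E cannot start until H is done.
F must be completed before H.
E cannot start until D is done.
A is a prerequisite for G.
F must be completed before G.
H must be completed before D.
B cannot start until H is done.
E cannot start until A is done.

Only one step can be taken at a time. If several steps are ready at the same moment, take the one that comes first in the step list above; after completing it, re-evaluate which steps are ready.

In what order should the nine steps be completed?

F is the only step with nothing outstanding, so it goes first.
H needed F, now all done → H.
A, B and D are all available; A is listed earlier → A.
Now B, C and D have their prerequisites met. B is listed earlier, so B next.
C and D are both available; C is listed earlier → C.
D needed F and H, now all done → D.
Next only E has its prerequisites met → E.
G needed A, C, D, E and F, now all done → G.
I needed D, E and G, now all done → I.

F H A B C D E G I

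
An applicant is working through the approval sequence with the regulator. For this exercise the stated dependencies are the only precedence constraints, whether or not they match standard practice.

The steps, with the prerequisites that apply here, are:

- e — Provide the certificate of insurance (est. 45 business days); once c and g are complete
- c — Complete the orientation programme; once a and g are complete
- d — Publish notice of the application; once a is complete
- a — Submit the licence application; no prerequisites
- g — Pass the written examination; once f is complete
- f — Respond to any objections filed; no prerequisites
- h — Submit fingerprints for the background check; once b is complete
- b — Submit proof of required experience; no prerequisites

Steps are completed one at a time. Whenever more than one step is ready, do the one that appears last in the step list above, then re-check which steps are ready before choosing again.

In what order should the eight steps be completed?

b, f and a have no prerequisites; b is listed later, so b is first.
Ready: h, f and a. h is listed later → h.
f and a are both available; f is listed later → f.
g now also ready, so the ready set is {g, a}; g is listed later → g.
a is the only step now ready → a.
Ready: d and c. d is listed later → d.
c needed g and a, now all done → c.
e is the only step now ready → e.

b → h → f → g → a → d → c → e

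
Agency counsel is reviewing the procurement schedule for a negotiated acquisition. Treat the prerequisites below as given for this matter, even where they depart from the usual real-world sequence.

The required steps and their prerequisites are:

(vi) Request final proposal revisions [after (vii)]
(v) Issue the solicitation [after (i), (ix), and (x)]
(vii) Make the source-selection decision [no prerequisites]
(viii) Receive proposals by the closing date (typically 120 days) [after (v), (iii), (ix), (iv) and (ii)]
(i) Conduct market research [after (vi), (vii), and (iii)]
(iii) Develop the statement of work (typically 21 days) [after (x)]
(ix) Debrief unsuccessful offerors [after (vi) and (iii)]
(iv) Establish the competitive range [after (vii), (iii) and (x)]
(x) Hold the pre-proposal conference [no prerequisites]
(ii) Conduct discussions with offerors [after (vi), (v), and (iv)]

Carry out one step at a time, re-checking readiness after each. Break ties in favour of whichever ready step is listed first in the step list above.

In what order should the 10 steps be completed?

(vii), (vi), (x), (iii), (i), (ix), (v), (iv), (ii), (viii)

Nothing is required for (vii) and (x). (vii) is listed earlier → (vii) first.
Ready: (vi) and (x). (vi) is listed earlier → (vi).
Next only (x) has its prerequisites met → (x).
(iii) needed (x), now all done → (iii).
(i), (ix) and (iv) are all available; (i) is listed earlier → (i).
(ix) and (iv) are both available; (ix) is listed earlier → (ix).
Now (v) and (iv) have their prerequisites met. (v) is listed earlier, so (v) next.
(iv) is the only step now ready → (iv).
(ii) needed (vi), (v) and (iv), now all done → (ii).
(viii) needed (v), (iii), (ix), (iv) and (ii), now all done → (viii).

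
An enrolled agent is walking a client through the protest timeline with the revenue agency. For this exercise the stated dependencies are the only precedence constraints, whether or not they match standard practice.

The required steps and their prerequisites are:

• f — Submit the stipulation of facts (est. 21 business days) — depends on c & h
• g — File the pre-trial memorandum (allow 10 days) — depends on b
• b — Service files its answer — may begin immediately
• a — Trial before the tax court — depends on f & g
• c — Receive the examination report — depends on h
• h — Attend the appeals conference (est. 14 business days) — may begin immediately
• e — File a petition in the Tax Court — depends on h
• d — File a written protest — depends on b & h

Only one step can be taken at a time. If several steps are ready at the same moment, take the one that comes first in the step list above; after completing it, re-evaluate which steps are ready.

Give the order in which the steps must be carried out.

b, g, h, c, f, a, e, d

Nothing is required for b and h. b is listed earlier → b first.
g and h are both available; g is listed earlier → g.
Next only h has its prerequisites met → h.
Now c, e and d have their prerequisites met. c is listed earlier, so c next.
Now f, e and d have their prerequisites met. f is listed earlier, so f next.
a now also ready, so the ready set is {a, e, d}; a is listed earlier → a.
e and d are both available; e is listed earlier → e.
d needed b and h, now all done → d.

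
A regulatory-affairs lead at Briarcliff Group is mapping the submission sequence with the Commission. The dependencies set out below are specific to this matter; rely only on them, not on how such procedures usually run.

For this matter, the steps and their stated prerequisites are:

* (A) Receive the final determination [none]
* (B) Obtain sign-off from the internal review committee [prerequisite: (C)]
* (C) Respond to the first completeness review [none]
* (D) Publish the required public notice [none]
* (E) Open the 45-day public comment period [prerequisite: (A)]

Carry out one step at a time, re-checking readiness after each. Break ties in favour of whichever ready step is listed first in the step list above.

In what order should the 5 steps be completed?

(A), (C), (B), (D), (E)

(A), (C) and (D) have no prerequisites; (A) is listed earlier, so (A) is first.
Ready: (C), (D) and (E). (C) is listed earlier → (C).
Ready: (B), (D) and (E). (B) is listed earlier → (B).
(D) and (E) are both available; (D) is listed earlier → (D).
(E) is the only step now ready → (E).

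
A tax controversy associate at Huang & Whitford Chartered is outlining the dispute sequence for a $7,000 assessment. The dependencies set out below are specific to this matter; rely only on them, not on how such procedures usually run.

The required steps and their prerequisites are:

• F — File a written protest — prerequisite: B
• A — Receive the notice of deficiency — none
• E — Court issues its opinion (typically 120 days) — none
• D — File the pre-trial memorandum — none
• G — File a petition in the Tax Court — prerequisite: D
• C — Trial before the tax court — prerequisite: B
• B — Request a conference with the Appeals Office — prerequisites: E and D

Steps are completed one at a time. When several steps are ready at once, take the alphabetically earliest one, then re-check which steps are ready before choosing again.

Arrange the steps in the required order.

A, D and E have no prerequisites; A has the earlier label, so A is first.
Now D and E have their prerequisites met. D has the earlier label, so D next.
Ready: E and G. E has the earlier label → E.
Now B and G have their prerequisites met. B has the earlier label, so B next.
C, F and G are all available; C has the earlier label → C.
F and G are both available; F has the earlier label → F.
That leaves G as the only ready step → G.

A, D, E, B, C, F, G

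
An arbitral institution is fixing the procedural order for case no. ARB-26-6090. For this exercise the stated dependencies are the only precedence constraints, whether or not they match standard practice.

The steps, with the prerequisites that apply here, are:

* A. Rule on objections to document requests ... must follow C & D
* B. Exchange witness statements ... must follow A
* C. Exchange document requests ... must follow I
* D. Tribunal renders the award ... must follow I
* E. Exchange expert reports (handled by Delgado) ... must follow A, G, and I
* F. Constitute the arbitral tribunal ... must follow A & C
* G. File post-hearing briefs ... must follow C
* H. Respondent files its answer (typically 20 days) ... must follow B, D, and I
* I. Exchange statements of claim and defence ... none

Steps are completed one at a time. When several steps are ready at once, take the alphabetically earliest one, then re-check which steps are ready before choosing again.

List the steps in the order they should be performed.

I has no prerequisites → I first.
Now C and D have their prerequisites met. C has the earlier label, so C next.
Ready: D and G. D has the earlier label → D.
Now A and G have their prerequisites met. A has the earlier label, so A next.
B and F now also ready, so the ready set is {B, F, G}; B has the earlier label → B.
Ready: F, G and H. F has the earlier label → F.
Ready: G and H. G has the earlier label → G.
Ready: E and H. E has the earlier label → E.
H needed B, D and I, now all done → H.

I → C → D → A → B → F → G → E → H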